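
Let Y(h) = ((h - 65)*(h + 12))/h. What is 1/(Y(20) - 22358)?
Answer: -1/22430 ≈ -4.4583e-5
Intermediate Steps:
Y(h) = (-65 + h)*(12 + h)/h (Y(h) = ((-65 + h)*(12 + h))/h = (-65 + h)*(12 + h)/h)
1/(Y(20) - 22358) = 1/((-53 + 20 - 780/20) - 22358) = 1/((-53 + 20 - 780*1/20) - 22358) = 1/((-53 + 20 - 39) - 22358) = 1/(-72 - 22358) = 1/(-22430) = -1/22430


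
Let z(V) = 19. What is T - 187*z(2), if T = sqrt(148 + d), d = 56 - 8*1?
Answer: -3539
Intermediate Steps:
d = 48 (d = 56 - 8 = 48)
T = 14 (T = sqrt(148 + 48) = sqrt(196) = 14)
T - 187*z(2) = 14 - 187*19 = 14 - 3553 = -3539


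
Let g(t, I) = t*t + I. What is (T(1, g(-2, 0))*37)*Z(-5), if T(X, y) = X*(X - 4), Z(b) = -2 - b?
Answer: -333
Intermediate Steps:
g(t, I) = I + t² (g(t, I) = t² + I = I + t²)
T(X, y) = X*(-4 + X)
(T(1, g(-2, 0))*37)*Z(-5) = ((1*(-4 + 1))*37)*(-2 - 1*(-5)) = ((1*(-3))*37)*(-2 + 5) = -3*37*3 = -111*3 = -333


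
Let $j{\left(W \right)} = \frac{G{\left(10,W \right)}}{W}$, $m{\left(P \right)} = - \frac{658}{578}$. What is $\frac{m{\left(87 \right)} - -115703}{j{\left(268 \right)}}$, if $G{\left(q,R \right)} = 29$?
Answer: $\frac{8961340584}{8381} \approx 1.0692 \cdot 10^{6}$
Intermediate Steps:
$m{\left(P \right)} = - \frac{329}{289}$ ($m{\left(P \right)} = \left(-658\right) \frac{1}{578} = - \frac{329}{289}$)
$j{\left(W \right)} = \frac{29}{W}$
$\frac{m{\left(87 \right)} - -115703}{j{\left(268 \right)}} = \frac{- \frac{329}{289} - -115703}{29 \cdot \frac{1}{268}} = \frac{- \frac{329}{289} + 115703}{29 \cdot \frac{1}{268}} = \frac{33437838}{289 \cdot \frac{29}{268}} = \frac{33437838}{289} \cdot \frac{268}{29} = \frac{8961340584}{8381}$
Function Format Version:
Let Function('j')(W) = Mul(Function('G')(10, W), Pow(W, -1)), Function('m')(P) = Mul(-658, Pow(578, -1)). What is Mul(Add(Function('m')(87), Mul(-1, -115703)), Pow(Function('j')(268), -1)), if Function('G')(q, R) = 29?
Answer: Rational(8961340584, 8381) ≈ 1.0692e+6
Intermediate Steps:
Function('m')(P) = Rational(-329, 289) (Function('m')(P) = Mul(-658, Rational(1, 578)) = Rational(-329, 289))
Function('j')(W) = Mul(29, Pow(W, -1))
Mul(Add(Function('m')(87), Mul(-1, -115703)), Pow(Function('j')(268), -1)) = Mul(Add(Rational(-329, 289), Mul(-1, -115703)), Pow(Mul(29, Pow(268, -1)), -1)) = Mul(Add(Rational(-329, 289), 115703), Pow(Mul(29, Rational(1, 268)), -1)) = Mul(Rational(33437838, 289), Pow(Rational(29, 268), -1)) = Mul(Rational(33437838, 289), Rational(268, 29)) = Rational(8961340584, 8381)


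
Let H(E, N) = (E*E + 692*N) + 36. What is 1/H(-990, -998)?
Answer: 1/289520 ≈ 3.4540e-6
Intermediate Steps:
H(E, N) = 36 + E² + 692*N (H(E, N) = (E² + 692*N) + 36 = 36 + E² + 692*N)
1/H(-990, -998) = 1/(36 + (-990)² + 692*(-998)) = 1/(36 + 980100 - 690616) = 1/289520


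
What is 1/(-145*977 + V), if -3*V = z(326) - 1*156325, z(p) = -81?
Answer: -3/268589 ≈ -1.1169e-5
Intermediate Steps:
V = 156406/3 (V = -(-81 - 1*156325)/3 = -(-81 - 156325)/3 = -1/3*(-156406) = 156406/3 ≈ 52135.)
1/(-145*977 + V) = 1/(-145*977 + 156406/3) = 1/(-141665 + 156406/3) = 1/(-268589/3) = -3/268589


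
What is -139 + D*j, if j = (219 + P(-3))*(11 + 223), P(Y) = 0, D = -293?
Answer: -15015217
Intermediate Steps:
j = 51246 (j = (219 + 0)*(11 + 223) = 219*234 = 51246)
-139 + D*j = -139 - 293*51246 = -139 - 15015078 = -15015217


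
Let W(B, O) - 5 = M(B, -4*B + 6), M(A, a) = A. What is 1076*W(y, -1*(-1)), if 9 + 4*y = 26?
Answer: 9953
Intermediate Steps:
y = 17/4 (y = -9/4 + (¼)*26 = -9/4 + 13/2 = 17/4 ≈ 4.2500)
W(B, O) = 5 + B
1076*W(y, -1*(-1)) = 1076*(5 + 17/4) = 1076*(37/4) = 9953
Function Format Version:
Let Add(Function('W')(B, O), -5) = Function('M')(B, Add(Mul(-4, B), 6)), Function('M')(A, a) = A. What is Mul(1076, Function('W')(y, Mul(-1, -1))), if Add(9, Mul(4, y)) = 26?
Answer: 9953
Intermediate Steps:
y = Rational(17, 4) (y = Add(Rational(-9, 4), Mul(Rational(1, 4), 26)) = Add(Rational(-9, 4), Rational(13, 2)) = Rational(17, 4) ≈ 4.2500)
Function('W')(B, O) = Add(5, B)
Mul(1076, Function('W')(y, Mul(-1, -1))) = Mul(1076, Add(5, Rational(17, 4))) = Mul(1076, Rational(37, 4)) = 9953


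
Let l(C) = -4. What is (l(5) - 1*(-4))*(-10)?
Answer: 0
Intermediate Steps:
(l(5) - 1*(-4))*(-10) = (-4 - 1*(-4))*(-10) = (-4 + 4)*(-10) = 0*(-10) = 0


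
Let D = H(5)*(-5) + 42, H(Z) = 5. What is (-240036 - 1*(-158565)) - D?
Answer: -81488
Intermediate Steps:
D = 17 (D = 5*(-5) + 42 = -25 + 42 = 17)
(-240036 - 1*(-158565)) - D = (-240036 - 1*(-158565)) - 1*17 = (-240036 + 158565) - 17 = -81471 - 17 = -81488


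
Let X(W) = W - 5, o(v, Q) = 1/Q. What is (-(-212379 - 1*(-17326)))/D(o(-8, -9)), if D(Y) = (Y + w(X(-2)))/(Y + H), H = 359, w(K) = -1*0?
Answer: -630021190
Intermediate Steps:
X(W) = -5 + W
w(K) = 0
D(Y) = Y/(359 + Y) (D(Y) = (Y + 0)/(Y + 359) = Y/(359 + Y))
(-(-212379 - 1*(-17326)))/D(o(-8, -9)) = (-(-212379 - 1*(-17326)))/((1/((-9)*(359 + 1/(-9))))) = (-(-212379 + 17326))/((-1/(9*(359 - ⅑)))) = (-1*(-195053))/((-1/(9*3230/9))) = 195053/((-⅑*9/3230)) = 195053/(-1/3230) = 195053*(-3230) = -630021190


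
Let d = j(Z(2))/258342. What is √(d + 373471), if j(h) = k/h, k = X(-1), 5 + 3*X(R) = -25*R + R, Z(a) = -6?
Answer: √224331070506312147/775026 ≈ 611.12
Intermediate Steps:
X(R) = -5/3 - 8*R (X(R) = -5/3 + (-25*R + R)/3 = -5/3 + (-24*R)/3 = -5/3 - 8*R)
k = 19/3 (k = -5/3 - 8*(-1) = -5/3 + 8 = 19/3 ≈ 6.3333)
j(h) = 19/(3*h)
d = -19/4650156 (d = ((19/3)/(-6))/258342 = ((19/3)*(-⅙))*(1/258342) = -19/18*1/258342 = -19/4650156 ≈ -4.0859e-6)
√(d + 373471) = √(-19/4650156 + 373471) = √(1736698411457/4650156) = √224331070506312147/775026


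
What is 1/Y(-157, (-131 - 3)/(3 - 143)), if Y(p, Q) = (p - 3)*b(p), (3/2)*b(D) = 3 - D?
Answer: -3/51200 ≈ -5.8594e-5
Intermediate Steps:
b(D) = 2 - 2*D/3 (b(D) = 2*(3 - D)/3 = 2 - 2*D/3)
Y(p, Q) = (-3 + p)*(2 - 2*p/3) (Y(p, Q) = (p - 3)*(2 - 2*p/3) = (-3 + p)*(2 - 2*p/3))
1/Y(-157, (-131 - 3)/(3 - 143)) = 1/(-2*(-3 - 157)²/3) = 1/(-⅔*(-160)²) = 1/(-⅔*25600) = 1/(-51200/3) = -3/51200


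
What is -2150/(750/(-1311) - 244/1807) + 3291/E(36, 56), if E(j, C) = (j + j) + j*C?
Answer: 197043044711/64771848 ≈ 3042.1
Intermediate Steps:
E(j, C) = 2*j + C*j
-2150/(750/(-1311) - 244/1807) + 3291/E(36, 56) = -2150/(750/(-1311) - 244/1807) + 3291/((36*(2 + 56))) = -2150/(750*(-1/1311) - 244*1/1807) + 3291/((36*58)) = -2150/(-250/437 - 244/1807) + 3291/2088 = -2150/(-558378/789659) + 3291*(1/2088) = -2150*(-789659/558378) + 1097/696 = 848883425/279189 + 1097/696 = 197043044711/64771848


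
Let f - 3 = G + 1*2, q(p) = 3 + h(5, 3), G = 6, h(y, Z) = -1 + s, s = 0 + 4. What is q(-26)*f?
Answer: 66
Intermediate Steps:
s = 4
h(y, Z) = 3 (h(y, Z) = -1 + 4 = 3)
q(p) = 6 (q(p) = 3 + 3 = 6)
f = 11 (f = 3 + (6 + 1*2) = 3 + (6 + 2) = 3 + 8 = 11)
q(-26)*f = 6*11 = 66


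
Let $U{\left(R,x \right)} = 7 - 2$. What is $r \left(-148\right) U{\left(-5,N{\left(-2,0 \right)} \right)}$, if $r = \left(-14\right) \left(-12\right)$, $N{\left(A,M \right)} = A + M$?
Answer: $-124320$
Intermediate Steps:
$U{\left(R,x \right)} = 5$ ($U{\left(R,x \right)} = 7 - 2 = 5$)
$r = 168$
$r \left(-148\right) U{\left(-5,N{\left(-2,0 \right)} \right)} = 168 \left(-148\right) 5 = \left(-24864\right) 5 = -124320$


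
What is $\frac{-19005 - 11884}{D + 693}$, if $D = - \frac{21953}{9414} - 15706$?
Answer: $\frac{290789046}{141354335} \approx 2.0572$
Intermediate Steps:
$D = - \frac{147878237}{9414}$ ($D = \left(-21953\right) \frac{1}{9414} - 15706 = - \frac{21953}{9414} - 15706 = - \frac{147878237}{9414} \approx -15708.0$)
$\frac{-19005 - 11884}{D + 693} = \frac{-19005 - 11884}{- \frac{147878237}{9414} + 693} = \frac{-19005 - 11884}{- \frac{141354335}{9414}} = \left(-30889\right) \left(- \frac{9414}{141354335}\right) = \frac{290789046}{141354335}$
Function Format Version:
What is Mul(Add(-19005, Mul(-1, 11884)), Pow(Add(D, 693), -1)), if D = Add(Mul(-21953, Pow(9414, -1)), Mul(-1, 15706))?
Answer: Rational(290789046, 141354335) ≈ 2.0572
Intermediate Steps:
D = Rational(-147878237, 9414) (D = Add(Mul(-21953, Rational(1, 9414)), -15706) = Add(Rational(-21953, 9414), -15706) = Rational(-147878237, 9414) ≈ -15708.)
Mul(Add(-19005, Mul(-1, 11884)), Pow(Add(D, 693), -1)) = Mul(Add(-19005, Mul(-1, 11884)), Pow(Add(Rational(-147878237, 9414), 693), -1)) = Mul(Add(-19005, -11884), Pow(Rational(-141354335, 9414), -1)) = Mul(-30889, Rational(-9414, 141354335)) = Rational(290789046, 141354335)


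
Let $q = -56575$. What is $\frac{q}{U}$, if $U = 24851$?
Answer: $- \frac{56575}{24851} \approx -2.2766$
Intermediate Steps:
$\frac{q}{U} = - \frac{56575}{24851}$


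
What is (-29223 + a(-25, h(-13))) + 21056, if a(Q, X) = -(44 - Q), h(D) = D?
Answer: -8236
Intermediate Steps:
a(Q, X) = -44 + Q
(-29223 + a(-25, h(-13))) + 21056 = (-29223 + (-44 - 25)) + 21056 = (-29223 - 69) + 21056 = -29292 + 21056 = -8236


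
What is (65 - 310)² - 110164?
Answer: -50139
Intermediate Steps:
(65 - 310)² - 110164 = (-245)² - 110164 = 60025 - 110164 = -50139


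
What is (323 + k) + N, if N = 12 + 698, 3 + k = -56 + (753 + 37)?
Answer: 1764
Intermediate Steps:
k = 731 (k = -3 + (-56 + (753 + 37)) = -3 + (-56 + 790) = -3 + 734 = 731)
N = 710
(323 + k) + N = (323 + 731) + 710 = 1054 + 710 = 1764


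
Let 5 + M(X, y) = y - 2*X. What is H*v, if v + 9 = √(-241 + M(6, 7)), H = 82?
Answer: -738 + 82*I*√251 ≈ -738.0 + 1299.1*I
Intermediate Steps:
M(X, y) = -5 + y - 2*X (M(X, y) = -5 + (y - 2*X) = -5 + y - 2*X)
v = -9 + I*√251 (v = -9 + √(-241 + (-5 + 7 - 2*6)) = -9 + √(-241 + (-5 + 7 - 12)) = -9 + √(-241 - 10) = -9 + √(-251) = -9 + I*√251 ≈ -9.0 + 15.843*I)
H*v = 82*(-9 + I*√251) = -738 + 82*I*√251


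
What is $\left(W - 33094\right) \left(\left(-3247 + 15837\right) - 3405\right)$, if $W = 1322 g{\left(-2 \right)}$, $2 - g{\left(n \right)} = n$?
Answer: $-255398110$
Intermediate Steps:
$g{\left(n \right)} = 2 - n$
$W = 5288$ ($W = 1322 \left(2 - -2\right) = 1322 \left(2 + 2\right) = 1322 \cdot 4 = 5288$)
$\left(W - 33094\right) \left(\left(-3247 + 15837\right) - 3405\right) = \left(5288 - 33094\right) \left(\left(-3247 + 15837\right) - 3405\right) = - 27806 \left(12590 - 3405\right) = \left(-27806\right) 9185 = -255398110$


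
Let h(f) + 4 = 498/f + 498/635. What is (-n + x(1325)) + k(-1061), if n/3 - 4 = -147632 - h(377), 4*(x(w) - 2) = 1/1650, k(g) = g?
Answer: 139615522331039/316001400 ≈ 4.4182e+5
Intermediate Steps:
x(w) = 13201/6600 (x(w) = 2 + (¼)/1650 = 2 + (¼)*(1/1650) = 2 + 1/6600 = 13201/6600)
h(f) = -2042/635 + 498/f (h(f) = -4 + (498/f + 498/635) = -4 + (498/635 + 498/f) = -2042/635 + 498/f)
n = -106022854368/239395 (n = 12 + 3*(-147632 - (-2042/635 + 498/377)) = 12 + 3*(-147632 - 1*(-453604/239395)) = 12 + 3*(-147632 + 453604/239395) = 12 + 3*(-35341909036/239395) = 12 - 106025727108/239395 = -106022854368/239395 ≈ -4.4288e+5)
(-n + x(1325)) + k(-1061) = (-1*(-106022854368/239395) + 13201/6600) - 1061 = (106022854368/239395 + 13201/6600) - 1061 = 139950799816439/316001400 - 1061 = 139615522331039/316001400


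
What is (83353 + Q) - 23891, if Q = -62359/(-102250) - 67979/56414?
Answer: 85748273680219/1442082875 ≈ 59461.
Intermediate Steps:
Q = -858233031/1442082875 (Q = -62359*(-1/102250) - 67979*1/56414 = 62359/102250 - 67979/56414 = -858233031/1442082875 ≈ -0.59513)
(83353 + Q) - 23891 = (83353 - 858233031/1442082875) - 23891 = 120201075646844/1442082875 - 23891 = 85748273680219/1442082875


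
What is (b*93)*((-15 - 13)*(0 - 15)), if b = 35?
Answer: 1367100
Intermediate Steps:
(b*93)*((-15 - 13)*(0 - 15)) = (35*93)*((-15 - 13)*(0 - 15)) = 3255*(-28*(-15)) = 3255*420 = 1367100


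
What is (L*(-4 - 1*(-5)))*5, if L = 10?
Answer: 50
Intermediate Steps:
(L*(-4 - 1*(-5)))*5 = (10*(-4 - 1*(-5)))*5 = (10*(-4 + 5))*5 = (10*1)*5 = 10*5 = 50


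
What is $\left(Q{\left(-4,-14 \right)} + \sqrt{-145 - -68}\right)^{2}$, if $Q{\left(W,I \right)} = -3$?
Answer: $\left(3 - i \sqrt{77}\right)^{2} \approx -68.0 - 52.65 i$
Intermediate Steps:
$\left(Q{\left(-4,-14 \right)} + \sqrt{-145 - -68}\right)^{2} = \left(-3 + \sqrt{-145 - -68}\right)^{2} = \left(-3 + \sqrt{-145 + 68}\right)^{2} = \left(-3 + \sqrt{-77}\right)^{2} = \left(-3 + i \sqrt{77}\right)^{2}$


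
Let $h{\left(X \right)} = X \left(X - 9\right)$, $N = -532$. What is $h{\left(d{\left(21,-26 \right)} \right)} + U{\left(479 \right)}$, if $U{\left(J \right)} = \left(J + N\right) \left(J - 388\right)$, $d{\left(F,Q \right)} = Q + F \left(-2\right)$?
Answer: $413$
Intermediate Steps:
$d{\left(F,Q \right)} = Q - 2 F$
$h{\left(X \right)} = X \left(-9 + X\right)$
$U{\left(J \right)} = \left(-532 + J\right) \left(-388 + J\right)$ ($U{\left(J \right)} = \left(J - 532\right) \left(J - 388\right) = \left(-532 + J\right) \left(-388 + J\right)$)
$h{\left(d{\left(21,-26 \right)} \right)} + U{\left(479 \right)} = \left(-26 - 42\right) \left(-9 - 68\right) + \left(206416 + 479^{2} - 440680\right) = \left(-26 - 42\right) \left(-9 - 68\right) + \left(206416 + 229441 - 440680\right) = - 68 \left(-9 - 68\right) - 4823 = \left(-68\right) \left(-77\right) - 4823 = 5236 - 4823 = 413$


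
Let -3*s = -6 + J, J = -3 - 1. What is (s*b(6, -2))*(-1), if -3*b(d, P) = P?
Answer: -20/9 ≈ -2.2222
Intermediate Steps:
b(d, P) = -P/3
J = -4
s = 10/3 (s = -(-6 - 4)/3 = -⅓*(-10) = 10/3 ≈ 3.3333)
(s*b(6, -2))*(-1) = (10*(-⅓*(-2))/3)*(-1) = ((10/3)*(⅔))*(-1) = (20/9)*(-1) = -20/9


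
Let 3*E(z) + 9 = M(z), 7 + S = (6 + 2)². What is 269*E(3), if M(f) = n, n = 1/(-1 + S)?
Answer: -135307/168 ≈ -805.40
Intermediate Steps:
S = 57 (S = -7 + (6 + 2)² = -7 + 8² = -7 + 64 = 57)
n = 1/56 (n = 1/(-1 + 57) = 1/56 ≈ 0.017857)
M(f) = 1/56
E(z) = -503/168 (E(z) = -3 + (⅓)*(1/56) = -3 + 1/168 = -503/168)
269*E(3) = 269*(-503/168) = -135307/168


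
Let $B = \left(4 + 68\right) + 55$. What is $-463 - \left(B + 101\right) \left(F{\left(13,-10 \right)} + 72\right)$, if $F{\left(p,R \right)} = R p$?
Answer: $12761$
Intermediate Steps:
$B = 127$ ($B = 72 + 55 = 127$)
$-463 - \left(B + 101\right) \left(F{\left(13,-10 \right)} + 72\right) = -463 - \left(127 + 101\right) \left(\left(-10\right) 13 + 72\right) = -463 - 228 \left(-130 + 72\right) = -463 - 228 \left(-58\right) = -463 - -13224 = -463 + 13224 = 12761$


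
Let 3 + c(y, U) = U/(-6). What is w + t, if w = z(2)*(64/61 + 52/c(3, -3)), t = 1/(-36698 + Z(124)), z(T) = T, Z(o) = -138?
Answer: -443800433/11234980 ≈ -39.502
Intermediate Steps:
c(y, U) = -3 - U/6 (c(y, U) = -3 + U/(-6) = -3 + U*(-⅙) = -3 - U/6)
t = -1/36836 (t = 1/(-36698 - 138) = 1/(-36836) = -1/36836 ≈ -2.7147e-5)
w = -12048/305 (w = 2*(64/61 + 52/(-3 - ⅙*(-3))) = 2*(64*(1/61) + 52/(-3 + ½)) = 2*(64/61 + 52/(-5/2)) = 2*(64/61 + 52*(-⅖)) = 2*(64/61 - 104/5) = 2*(-6024/305) = -12048/305 ≈ -39.502)
w + t = -12048/305 - 1/36836 = -443800433/11234980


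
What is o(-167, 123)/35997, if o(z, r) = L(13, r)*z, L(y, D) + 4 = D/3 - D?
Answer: 14362/35997 ≈ 0.39898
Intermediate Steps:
L(y, D) = -4 - 2*D/3 (L(y, D) = -4 + (D/3 - D) = -4 - 2*D/3)
o(z, r) = z*(-4 - 2*r/3) (o(z, r) = (-4 - 2*r/3)*z = z*(-4 - 2*r/3))
o(-167, 123)/35997 = -2/3*(-167)*(6 + 123)/35997 = -2/3*(-167)*129*(1/35997) = 14362*(1/35997) = 14362/35997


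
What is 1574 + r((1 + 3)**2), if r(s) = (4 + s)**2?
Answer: 1974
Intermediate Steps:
1574 + r((1 + 3)**2) = 1574 + (4 + (1 + 3)**2)**2 = 1574 + (4 + 4**2)**2 = 1574 + (4 + 16)**2 = 1574 + 20**2 = 1574 + 400 = 1974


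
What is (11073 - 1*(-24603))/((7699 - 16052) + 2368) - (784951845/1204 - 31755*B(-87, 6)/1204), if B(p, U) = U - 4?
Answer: -74565073633/114380 ≈ -6.5191e+5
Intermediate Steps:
B(p, U) = -4 + U
(11073 - 1*(-24603))/((7699 - 16052) + 2368) - (784951845/1204 - 31755*B(-87, 6)/1204) = (11073 - 1*(-24603))/((7699 - 16052) + 2368) - 31755/((-1204/((-7874 - 16845) + (-4 + 6)))) = (11073 + 24603)/(-8353 + 2368) - 31755/((-1204/(-24719 + 2))) = 35676/(-5985) - 31755/((-1204/(-24717))) = 35676*(-1/5985) - 31755/((-1204*(-1/24717))) = -3964/665 - 31755/172/3531 = -3964/665 - 31755*3531/172 = -3964/665 - 112126905/172 = -74565073633/114380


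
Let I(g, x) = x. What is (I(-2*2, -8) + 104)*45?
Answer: 4320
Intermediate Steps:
(I(-2*2, -8) + 104)*45 = (-8 + 104)*45 = 96*45 = 4320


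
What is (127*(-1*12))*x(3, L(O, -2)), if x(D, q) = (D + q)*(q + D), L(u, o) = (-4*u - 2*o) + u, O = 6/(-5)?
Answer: -4280916/25 ≈ -1.7124e+5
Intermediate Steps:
O = -6/5 (O = 6*(-1/5) = -6/5 ≈ -1.2000)
L(u, o) = -3*u - 2*o
x(D, q) = (D + q)**2 (x(D, q) = (D + q)*(D + q) = (D + q)**2)
(127*(-1*12))*x(3, L(O, -2)) = (127*(-1*12))*(3 + (-3*(-6/5) - 2*(-2)))**2 = (127*(-12))*(3 + (18/5 + 4))**2 = -1524*(3 + 38/5)**2 = -1524*(53/5)**2 = -1524*2809/25 = -4280916/25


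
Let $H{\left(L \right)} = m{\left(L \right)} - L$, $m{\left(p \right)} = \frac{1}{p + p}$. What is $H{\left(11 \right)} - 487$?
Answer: $- \frac{10955}{22} \approx -497.95$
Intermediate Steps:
$m{\left(p \right)} = \frac{1}{2 p}$
$H{\left(L \right)} = \frac{1}{2 L} - L$
$H{\left(11 \right)} - 487 = \left(\frac{1}{2 \cdot 11} - 11\right) - 487 = \left(\frac{1}{2} \cdot \frac{1}{11} - 11\right) - 487 = \left(\frac{1}{22} - 11\right) - 487 = - \frac{241}{22} - 487 = - \frac{10955}{22}$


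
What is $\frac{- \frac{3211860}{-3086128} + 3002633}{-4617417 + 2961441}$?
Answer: $- \frac{2316628246721}{1277638475232} \approx -1.8132$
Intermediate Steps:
$\frac{- \frac{3211860}{-3086128} + 3002633}{-4617417 + 2961441} = \frac{\left(-3211860\right) \left(- \frac{1}{3086128}\right) + 3002633}{-1655976} = \left(\frac{802965}{771532} + 3002633\right) \left(- \frac{1}{1655976}\right) = \frac{2316628246721}{771532} \left(- \frac{1}{1655976}\right) = - \frac{2316628246721}{1277638475232}$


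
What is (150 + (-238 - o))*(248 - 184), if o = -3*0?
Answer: -5632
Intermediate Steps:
o = 0
(150 + (-238 - o))*(248 - 184) = (150 + (-238 - 1*0))*(248 - 184) = (150 + (-238 + 0))*64 = (150 - 238)*64 = -88*64 = -5632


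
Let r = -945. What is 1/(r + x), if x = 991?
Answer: 1/46 ≈ 0.021739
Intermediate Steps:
1/(r + x) = 1/(-945 + 991) = 1/46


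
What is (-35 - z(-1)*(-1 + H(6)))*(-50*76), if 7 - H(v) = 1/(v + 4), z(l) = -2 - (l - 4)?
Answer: 200260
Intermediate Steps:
z(l) = 2 - l (z(l) = -2 - (-4 + l) = -2 + (4 - l) = 2 - l)
H(v) = 7 - 1/(4 + v) (H(v) = 7 - 1/(v + 4) = 7 - 1/(4 + v))
(-35 - z(-1)*(-1 + H(6)))*(-50*76) = (-35 - (2 - 1*(-1))*(-1 + (27 + 7*6)/(4 + 6)))*(-50*76) = (-35 - (2 + 1)*(-1 + (27 + 42)/10))*(-3800) = (-35 - 3*(-1 + (⅒)*69))*(-3800) = (-35 - 3*(-1 + 69/10))*(-3800) = (-35 - 3*59/10)*(-3800) = (-35 - 1*177/10)*(-3800) = (-35 - 177/10)*(-3800) = -527/10*(-3800) = 200260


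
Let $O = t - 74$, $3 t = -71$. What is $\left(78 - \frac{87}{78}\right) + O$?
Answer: $- \frac{1621}{78} \approx -20.782$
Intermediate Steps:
$t = - \frac{71}{3}$ ($t = \frac{1}{3} \left(-71\right) = - \frac{71}{3} \approx -23.667$)
$O = - \frac{293}{3}$ ($O = - \frac{71}{3} - 74 = - \frac{293}{3} \approx -97.667$)
$\left(78 - \frac{87}{78}\right) + O = \left(78 - \frac{87}{78}\right) - \frac{293}{3} = \left(78 - \frac{29}{26}\right) - \frac{293}{3} = \frac{1999}{26} - \frac{293}{3} = - \frac{1621}{78}$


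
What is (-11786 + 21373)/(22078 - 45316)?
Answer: -9587/23238 ≈ -0.41256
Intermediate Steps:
(-11786 + 21373)/(22078 - 45316) = 9587/(-23238) = 9587*(-1/23238) = -9587/23238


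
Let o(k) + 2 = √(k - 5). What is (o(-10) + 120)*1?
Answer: 118 + I*√15 ≈ 118.0 + 3.873*I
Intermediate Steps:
o(k) = -2 + √(-5 + k) (o(k) = -2 + √(k - 5) = -2 + √(-5 + k))
(o(-10) + 120)*1 = ((-2 + √(-5 - 10)) + 120)*1 = ((-2 + √(-15)) + 120)*1 = ((-2 + I*√15) + 120)*1 = (118 + I*√15)*1 = 118 + I*√15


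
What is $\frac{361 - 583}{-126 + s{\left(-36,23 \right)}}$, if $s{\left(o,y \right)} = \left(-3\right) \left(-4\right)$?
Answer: $\frac{37}{19} \approx 1.9474$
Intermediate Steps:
$s{\left(o,y \right)} = 12$
$\frac{361 - 583}{-126 + s{\left(-36,23 \right)}} = \frac{361 - 583}{-126 + 12} = - \frac{222}{-114} = \left(-222\right) \left(- \frac{1}{114}\right) = \frac{37}{19}$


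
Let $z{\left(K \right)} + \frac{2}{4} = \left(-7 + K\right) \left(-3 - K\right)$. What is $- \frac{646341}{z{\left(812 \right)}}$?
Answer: $\frac{1292682}{1312151} \approx 0.98516$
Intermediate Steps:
$z{\left(K \right)} = - \frac{1}{2} + \left(-7 + K\right) \left(-3 - K\right)$
$- \frac{646341}{z{\left(812 \right)}} = - \frac{646341}{\frac{41}{2} - 812^{2} + 4 \cdot 812} = - \frac{646341}{\frac{41}{2} - 659344 + 3248} = - \frac{646341}{- \frac{1312151}{2}} = \left(-646341\right) \left(- \frac{2}{1312151}\right) = \frac{1292682}{1312151}$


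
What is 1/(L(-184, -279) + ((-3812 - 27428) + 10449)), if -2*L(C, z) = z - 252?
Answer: -2/41051 ≈ -4.8720e-5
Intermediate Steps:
L(C, z) = 126 - z/2 (L(C, z) = -(z - 252)/2 = -(-252 + z)/2 = 126 - z/2)
1/(L(-184, -279) + ((-3812 - 27428) + 10449)) = 1/((126 - ½*(-279)) + ((-3812 - 27428) + 10449)) = 1/((126 + 279/2) + (-31240 + 10449)) = 1/(531/2 - 20791) = 1/(-41051/2) = -2/41051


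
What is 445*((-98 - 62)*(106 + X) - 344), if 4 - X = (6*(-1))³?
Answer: -23364280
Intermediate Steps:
X = 220 (X = 4 - (6*(-1))³ = 4 - 1*(-6)³ = 4 - 1*(-216) = 4 + 216 = 220)
445*((-98 - 62)*(106 + X) - 344) = 445*((-98 - 62)*(106 + 220) - 344) = 445*(-160*326 - 344) = 445*(-52160 - 344) = 445*(-52504) = -23364280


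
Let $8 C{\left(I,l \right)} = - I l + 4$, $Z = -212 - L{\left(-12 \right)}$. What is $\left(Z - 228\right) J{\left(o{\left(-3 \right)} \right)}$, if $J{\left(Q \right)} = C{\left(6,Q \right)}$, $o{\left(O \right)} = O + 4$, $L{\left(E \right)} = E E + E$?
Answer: $143$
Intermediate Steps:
$L{\left(E \right)} = E + E^{2}$ ($L{\left(E \right)} = E^{2} + E = E + E^{2}$)
$Z = -344$ ($Z = -212 - - 12 \left(1 - 12\right) = -212 - \left(-12\right) \left(-11\right) = -212 - 132 = -344$)
$o{\left(O \right)} = 4 + O$
$C{\left(I,l \right)} = \frac{1}{2} - \frac{I l}{8}$ ($C{\left(I,l \right)} = \frac{- I l + 4}{8} = \frac{4 - I l}{8} = \frac{1}{2} - \frac{I l}{8}$)
$J{\left(Q \right)} = \frac{1}{2} - \frac{3 Q}{4}$
$\left(Z - 228\right) J{\left(o{\left(-3 \right)} \right)} = \left(-344 - 228\right) \left(\frac{1}{2} - \frac{3 \left(4 - 3\right)}{4}\right) = - 572 \left(\frac{1}{2} - \frac{3}{4}\right) = \left(-572\right) \left(- \frac{1}{4}\right) = 143$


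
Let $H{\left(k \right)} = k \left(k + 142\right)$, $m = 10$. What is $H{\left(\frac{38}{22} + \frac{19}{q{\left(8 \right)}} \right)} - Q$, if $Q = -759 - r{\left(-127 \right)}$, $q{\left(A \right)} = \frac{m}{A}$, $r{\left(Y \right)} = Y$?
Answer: $\frac{10049671}{3025} \approx 3322.2$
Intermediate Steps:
$q{\left(A \right)} = \frac{10}{A}$
$Q = -632$ ($Q = -759 - -127 = -759 + 127 = -632$)
$H{\left(k \right)} = k \left(142 + k\right)$
$H{\left(\frac{38}{22} + \frac{19}{q{\left(8 \right)}} \right)} - Q = \left(\frac{38}{22} + \frac{19}{10 \cdot \frac{1}{8}}\right) \left(142 + \left(\frac{38}{22} + \frac{19}{10 \cdot \frac{1}{8}}\right)\right) - -632 = \left(38 \cdot \frac{1}{22} + \frac{19}{10 \cdot \frac{1}{8}}\right) \left(142 + \left(38 \cdot \frac{1}{22} + \frac{19}{10 \cdot \frac{1}{8}}\right)\right) + 632 = \left(\frac{19}{11} + \frac{19}{\frac{5}{4}}\right) \left(142 + \left(\frac{19}{11} + \frac{19}{\frac{5}{4}}\right)\right) + 632 = \left(\frac{19}{11} + 19 \cdot \frac{4}{5}\right) \left(142 + \left(\frac{19}{11} + 19 \cdot \frac{4}{5}\right)\right) + 632 = \left(\frac{19}{11} + \frac{76}{5}\right) \left(142 + \left(\frac{19}{11} + \frac{76}{5}\right)\right) + 632 = \frac{931 \left(142 + \frac{931}{55}\right)}{55} + 632 = \frac{931}{55} \cdot \frac{8741}{55} + 632 = \frac{8137871}{3025} + 632 = \frac{10049671}{3025}$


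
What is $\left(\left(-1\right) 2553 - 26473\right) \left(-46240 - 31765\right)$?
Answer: $2264173130$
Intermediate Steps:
$\left(\left(-1\right) 2553 - 26473\right) \left(-46240 - 31765\right) = \left(-2553 - 26473\right) \left(-78005\right) = \left(-29026\right) \left(-78005\right) = 2264173130$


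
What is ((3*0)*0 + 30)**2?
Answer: 900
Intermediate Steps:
((3*0)*0 + 30)**2 = (0*0 + 30)**2 = (0 + 30)**2 = 30**2 = 900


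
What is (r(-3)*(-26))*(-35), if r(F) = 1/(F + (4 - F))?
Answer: 455/2 ≈ 227.50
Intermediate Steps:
r(F) = 1/4
(r(-3)*(-26))*(-35) = ((1/4)*(-26))*(-35) = -13/2*(-35) = 455/2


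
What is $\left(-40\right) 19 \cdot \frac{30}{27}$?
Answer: $- \frac{7600}{9} \approx -844.44$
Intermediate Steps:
$\left(-40\right) 19 \cdot \frac{30}{27} = - 760 \cdot 30 \cdot \frac{1}{27} = \left(-760\right) \frac{10}{9} = - \frac{7600}{9}$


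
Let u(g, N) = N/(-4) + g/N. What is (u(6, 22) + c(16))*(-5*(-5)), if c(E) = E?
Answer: 5925/22 ≈ 269.32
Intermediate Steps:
u(g, N) = -N/4 + g/N (u(g, N) = N*(-¼) + g/N = -N/4 + g/N)
(u(6, 22) + c(16))*(-5*(-5)) = ((-¼*22 + 6/22) + 16)*(-5*(-5)) = ((-11/2 + 6*(1/22)) + 16)*25 = ((-11/2 + 3/11) + 16)*25 = (-115/22 + 16)*25 = (237/22)*25 = 5925/22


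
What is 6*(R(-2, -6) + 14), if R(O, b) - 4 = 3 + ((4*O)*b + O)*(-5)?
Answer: -1254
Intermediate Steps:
R(O, b) = 7 - 5*O - 20*O*b (R(O, b) = 4 + (3 + ((4*O)*b + O)*(-5)) = 4 + (3 + (4*O*b + O)*(-5)) = 4 + (3 + (O + 4*O*b)*(-5)) = 4 + (3 + (-5*O - 20*O*b)) = 4 + (3 - 5*O - 20*O*b) = 7 - 5*O - 20*O*b)
6*(R(-2, -6) + 14) = 6*((7 - 5*(-2) - 20*(-2)*(-6)) + 14) = 6*((7 + 10 - 240) + 14) = 6*(-223 + 14) = 6*(-209) = -1254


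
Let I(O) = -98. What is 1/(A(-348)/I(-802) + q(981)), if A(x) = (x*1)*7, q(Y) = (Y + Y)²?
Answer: 7/26946282 ≈ 2.5978e-7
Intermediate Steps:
q(Y) = 4*Y² (q(Y) = (2*Y)² = 4*Y²)
A(x) = 7*x (A(x) = x*7 = 7*x)
1/(A(-348)/I(-802) + q(981)) = 1/((7*(-348))/(-98) + 4*981²) = 1/(-2436*(-1/98) + 4*962361) = 1/(174/7 + 3849444) = 1/(26946282/7) = 7/26946282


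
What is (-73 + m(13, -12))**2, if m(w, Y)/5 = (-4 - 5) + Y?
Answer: 31684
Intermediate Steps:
m(w, Y) = -45 + 5*Y (m(w, Y) = 5*((-4 - 5) + Y) = 5*(-9 + Y) = -45 + 5*Y)
(-73 + m(13, -12))**2 = (-73 + (-45 + 5*(-12)))**2 = (-73 + (-45 - 60))**2 = (-73 - 105)**2 = (-178)**2 = 31684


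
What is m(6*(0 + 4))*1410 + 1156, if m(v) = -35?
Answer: -48194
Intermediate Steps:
m(6*(0 + 4))*1410 + 1156 = -35*1410 + 1156 = -49350 + 1156 = -48194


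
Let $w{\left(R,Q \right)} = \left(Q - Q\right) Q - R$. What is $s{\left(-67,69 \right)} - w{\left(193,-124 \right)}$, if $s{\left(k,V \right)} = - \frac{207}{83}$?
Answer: $\frac{15812}{83} \approx 190.51$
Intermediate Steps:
$s{\left(k,V \right)} = - \frac{207}{83}$ ($s{\left(k,V \right)} = \left(-207\right) \frac{1}{83} = - \frac{207}{83}$)
$w{\left(R,Q \right)} = - R$ ($w{\left(R,Q \right)} = 0 Q - R = 0 - R = - R$)
$s{\left(-67,69 \right)} - w{\left(193,-124 \right)} = - \frac{207}{83} - \left(-1\right) 193 = - \frac{207}{83} - -193 = - \frac{207}{83} + 193 = \frac{15812}{83}$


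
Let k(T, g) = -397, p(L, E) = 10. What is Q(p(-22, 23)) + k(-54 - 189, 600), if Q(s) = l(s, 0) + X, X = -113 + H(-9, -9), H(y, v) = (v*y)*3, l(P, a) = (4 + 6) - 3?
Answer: -260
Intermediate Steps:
l(P, a) = 7 (l(P, a) = 10 - 3 = 7)
H(y, v) = 3*v*y
X = 130 (X = -113 + 3*(-9)*(-9) = -113 + 243 = 130)
Q(s) = 137 (Q(s) = 7 + 130 = 137)
Q(p(-22, 23)) + k(-54 - 189, 600) = 137 - 397 = -260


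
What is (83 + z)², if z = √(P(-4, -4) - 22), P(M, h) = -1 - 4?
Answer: 6862 + 498*I*√3 ≈ 6862.0 + 862.56*I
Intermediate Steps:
P(M, h) = -5
z = 3*I*√3 (z = √(-5 - 22) = √(-27) = 3*I*√3 ≈ 5.1962*I)
(83 + z)² = (83 + 3*I*√3)²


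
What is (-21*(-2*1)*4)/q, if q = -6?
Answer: -28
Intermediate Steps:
(-21*(-2*1)*4)/q = -21*(-2*1)*4/(-6) = -(-42)*4*(-⅙) = -21*(-8)*(-⅙) = 168*(-⅙) = -28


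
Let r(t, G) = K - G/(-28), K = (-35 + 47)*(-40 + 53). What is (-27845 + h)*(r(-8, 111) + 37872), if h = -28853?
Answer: -30188708355/14 ≈ -2.1563e+9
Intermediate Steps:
K = 156 (K = 12*13 = 156)
r(t, G) = 156 + G/28 (r(t, G) = 156 - G/(-28) = 156 - G*(-1)/28 = 156 - (-1)*G/28 = 156 + G/28)
(-27845 + h)*(r(-8, 111) + 37872) = (-27845 - 28853)*((156 + (1/28)*111) + 37872) = -56698*((156 + 111/28) + 37872) = -56698*(4479/28 + 37872) = -56698*1064895/28 = -30188708355/14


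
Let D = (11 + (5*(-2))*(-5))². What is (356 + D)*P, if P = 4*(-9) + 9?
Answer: -110079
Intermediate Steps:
D = 3721 (D = (11 - 10*(-5))² = (11 + 50)² = 61² = 3721)
P = -27 (P = -36 + 9 = -27)
(356 + D)*P = (356 + 3721)*(-27) = 4077*(-27) = -110079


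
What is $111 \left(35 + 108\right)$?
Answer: $15873$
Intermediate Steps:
$111 \left(35 + 108\right) = 111 \cdot 143 = 15873$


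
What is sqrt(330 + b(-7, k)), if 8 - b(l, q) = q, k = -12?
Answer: 5*sqrt(14) ≈ 18.708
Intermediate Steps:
b(l, q) = 8 - q
sqrt(330 + b(-7, k)) = sqrt(330 + (8 - 1*(-12))) = sqrt(330 + (8 + 12)) = sqrt(330 + 20) = sqrt(350) = 5*sqrt(14)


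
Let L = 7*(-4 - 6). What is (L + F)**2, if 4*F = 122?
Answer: 6241/4 ≈ 1560.3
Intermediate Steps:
F = 61/2 (F = (1/4)*122 = 61/2 ≈ 30.500)
L = -70 (L = 7*(-10) = -70)
(L + F)**2 = (-70 + 61/2)**2 = (-79/2)**2 = 6241/4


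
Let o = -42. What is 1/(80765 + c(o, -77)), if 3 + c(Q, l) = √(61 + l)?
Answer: 40381/3261250330 - I/1630625165 ≈ 1.2382e-5 - 6.1326e-10*I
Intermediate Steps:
c(Q, l) = -3 + √(61 + l)
1/(80765 + c(o, -77)) = 1/(80765 + (-3 + √(61 - 77))) = 1/(80765 + (-3 + √(-16))) = 1/(80765 + (-3 + 4*I)) = 1/(80762 + 4*I) = (80762 - 4*I)/6522500660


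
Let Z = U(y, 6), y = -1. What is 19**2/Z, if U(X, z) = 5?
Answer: 361/5 ≈ 72.200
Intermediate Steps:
Z = 5
19**2/Z = 19**2/5 = 361*(1/5) = 361/5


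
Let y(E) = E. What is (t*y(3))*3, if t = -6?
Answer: -54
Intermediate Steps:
(t*y(3))*3 = -6*3*3 = -18*3 = -54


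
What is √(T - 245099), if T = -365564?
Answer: I*√610663 ≈ 781.45*I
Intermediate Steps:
√(T - 245099) = √(-365564 - 245099) = √(-610663) = I*√610663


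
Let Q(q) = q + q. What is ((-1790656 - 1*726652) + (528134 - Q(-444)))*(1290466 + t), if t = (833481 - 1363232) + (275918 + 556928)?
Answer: -3168455026446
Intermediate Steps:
t = 303095 (t = -529751 + 832846 = 303095)
Q(q) = 2*q
((-1790656 - 1*726652) + (528134 - Q(-444)))*(1290466 + t) = ((-1790656 - 1*726652) + (528134 - 2*(-444)))*(1290466 + 303095) = ((-1790656 - 726652) + (528134 - 1*(-888)))*1593561 = (-2517308 + (528134 + 888))*1593561 = (-2517308 + 529022)*1593561 = -1988286*1593561 = -3168455026446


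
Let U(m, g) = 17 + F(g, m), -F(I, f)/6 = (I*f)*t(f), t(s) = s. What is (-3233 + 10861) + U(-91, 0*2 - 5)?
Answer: 256075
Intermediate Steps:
F(I, f) = -6*I*f**2 (F(I, f) = -6*I*f*f = -6*I*f**2)
U(m, g) = 17 - 6*g*m**2
(-3233 + 10861) + U(-91, 0*2 - 5) = (-3233 + 10861) + (17 - 6*(0*2 - 5)*(-91)**2) = 7628 + (17 - 6*(0 - 5)*8281) = 7628 + (17 - 6*(-5)*8281) = 7628 + (17 + 248430) = 7628 + 248447 = 256075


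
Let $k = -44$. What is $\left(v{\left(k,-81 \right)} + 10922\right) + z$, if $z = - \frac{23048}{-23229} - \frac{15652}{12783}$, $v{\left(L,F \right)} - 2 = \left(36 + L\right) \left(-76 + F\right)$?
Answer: $\frac{1205538420512}{98978769} \approx 12180.0$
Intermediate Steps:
$v{\left(L,F \right)} = 2 + \left(-76 + F\right) \left(36 + L\right)$ ($v{\left(L,F \right)} = 2 + \left(36 + L\right) \left(-76 + F\right) = 2 + \left(-76 + F\right) \left(36 + L\right)$)
$z = - \frac{22985908}{98978769}$ ($z = \left(-23048\right) \left(- \frac{1}{23229}\right) - \frac{15652}{12783} = \frac{23048}{23229} - \frac{15652}{12783} = - \frac{22985908}{98978769} \approx -0.23223$)
$\left(v{\left(k,-81 \right)} + 10922\right) + z = \left(\left(-2734 - -3344 + 36 \left(-81\right) - -3564\right) + 10922\right) - \frac{22985908}{98978769} = \left(\left(-2734 + 3344 - 2916 + 3564\right) + 10922\right) - \frac{22985908}{98978769} = \left(1258 + 10922\right) - \frac{22985908}{98978769} = 12180 - \frac{22985908}{98978769} = \frac{1205538420512}{98978769}$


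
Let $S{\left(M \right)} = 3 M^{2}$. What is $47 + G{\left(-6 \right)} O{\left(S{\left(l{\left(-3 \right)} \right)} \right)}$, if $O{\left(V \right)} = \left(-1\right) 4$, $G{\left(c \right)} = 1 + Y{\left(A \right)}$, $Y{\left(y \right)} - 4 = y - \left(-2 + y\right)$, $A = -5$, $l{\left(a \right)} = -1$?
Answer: $19$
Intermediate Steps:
$Y{\left(y \right)} = 6$ ($Y{\left(y \right)} = 4 + \left(y - \left(-2 + y\right)\right) = 4 + 2 = 6$)
$G{\left(c \right)} = 7$ ($G{\left(c \right)} = 1 + 6 = 7$)
$O{\left(V \right)} = -4$
$47 + G{\left(-6 \right)} O{\left(S{\left(l{\left(-3 \right)} \right)} \right)} = 47 + 7 \left(-4\right) = 47 - 28 = 19$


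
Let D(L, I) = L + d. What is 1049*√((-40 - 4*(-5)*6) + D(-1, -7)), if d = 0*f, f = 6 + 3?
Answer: 1049*√79 ≈ 9323.7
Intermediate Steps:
f = 9
d = 0 (d = 0*9 = 0)
D(L, I) = L (D(L, I) = L + 0 = L)
1049*√((-40 - 4*(-5)*6) + D(-1, -7)) = 1049*√((-40 - 4*(-5)*6) - 1) = 1049*√((-40 - (-20)*6) - 1) = 1049*√((-40 - 1*(-120)) - 1) = 1049*√((-40 + 120) - 1) = 1049*√(80 - 1) = 1049*√79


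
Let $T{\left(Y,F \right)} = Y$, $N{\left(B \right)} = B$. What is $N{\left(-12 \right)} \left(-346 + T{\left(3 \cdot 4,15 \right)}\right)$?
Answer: $4008$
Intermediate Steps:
$N{\left(-12 \right)} \left(-346 + T{\left(3 \cdot 4,15 \right)}\right) = - 12 \left(-346 + 3 \cdot 4\right) = - 12 \left(-346 + 12\right) = \left(-12\right) \left(-334\right) = 4008$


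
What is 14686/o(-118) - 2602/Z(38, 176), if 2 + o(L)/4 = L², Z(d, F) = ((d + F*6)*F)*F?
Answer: 31095656763/117946292992 ≈ 0.26364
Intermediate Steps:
Z(d, F) = F²*(d + 6*F) (Z(d, F) = ((d + 6*F)*F)*F = (F*(d + 6*F))*F = F²*(d + 6*F))
o(L) = -8 + 4*L²
14686/o(-118) - 2602/Z(38, 176) = 14686/(-8 + 4*(-118)²) - 2602*1/(30976*(38 + 6*176)) = 14686/(-8 + 4*13924) - 2602*1/(30976*(38 + 1056)) = 14686/(-8 + 55696) - 2602/(30976*1094) = 14686/55688 - 2602/33887744 = 14686*(1/55688) - 2602*1/33887744 = 7343/27844 - 1301/16943872 = 31095656763/117946292992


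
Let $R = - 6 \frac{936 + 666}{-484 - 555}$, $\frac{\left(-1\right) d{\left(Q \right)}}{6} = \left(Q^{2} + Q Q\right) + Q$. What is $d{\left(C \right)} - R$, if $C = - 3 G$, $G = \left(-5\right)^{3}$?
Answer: $- \frac{1755659862}{1039} \approx -1.6898 \cdot 10^{6}$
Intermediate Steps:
$G = -125$
$C = 375$ ($C = \left(-3\right) \left(-125\right) = 375$)
$d{\left(Q \right)} = - 12 Q^{2} - 6 Q$ ($d{\left(Q \right)} = - 6 \left(\left(Q^{2} + Q Q\right) + Q\right) = - 6 \left(\left(Q^{2} + Q^{2}\right) + Q\right) = - 6 \left(2 Q^{2} + Q\right) = - 6 \left(Q + 2 Q^{2}\right) = - 12 Q^{2} - 6 Q$)
$R = \frac{9612}{1039}$ ($R = - 6 \frac{1602}{-1039} = - 6 \cdot 1602 \left(- \frac{1}{1039}\right) = \left(-6\right) \left(- \frac{1602}{1039}\right) = \frac{9612}{1039} \approx 9.2512$)
$d{\left(C \right)} - R = \left(-6\right) 375 \left(1 + 2 \cdot 375\right) - \frac{9612}{1039} = \left(-6\right) 375 \left(1 + 750\right) - \frac{9612}{1039} = \left(-6\right) 375 \cdot 751 - \frac{9612}{1039} = -1689750 - \frac{9612}{1039} = - \frac{1755659862}{1039}$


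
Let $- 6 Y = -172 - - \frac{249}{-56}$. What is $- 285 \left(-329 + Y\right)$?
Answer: $\frac{9562985}{112} \approx 85384.0$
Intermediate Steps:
$Y = \frac{9881}{336}$ ($Y = - \frac{-172 - - \frac{249}{-56}}{6} = - \frac{-172 - \left(-249\right) \left(- \frac{1}{56}\right)}{6} = - \frac{-172 - \frac{249}{56}}{6} = \left(- \frac{1}{6}\right) \left(- \frac{9881}{56}\right) = \frac{9881}{336} \approx 29.408$)
$- 285 \left(-329 + Y\right) = - 285 \left(-329 + \frac{9881}{336}\right) = \left(-285\right) \left(- \frac{100663}{336}\right) = \frac{9562985}{112}$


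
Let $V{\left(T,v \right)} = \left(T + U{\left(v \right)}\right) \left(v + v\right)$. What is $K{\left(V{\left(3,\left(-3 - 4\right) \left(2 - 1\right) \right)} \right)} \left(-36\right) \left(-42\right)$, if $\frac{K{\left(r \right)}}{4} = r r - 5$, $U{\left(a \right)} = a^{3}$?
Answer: $137033134560$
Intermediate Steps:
$V{\left(T,v \right)} = 2 v \left(T + v^{3}\right)$ ($V{\left(T,v \right)} = \left(T + v^{3}\right) \left(v + v\right) = \left(T + v^{3}\right) 2 v = 2 v \left(T + v^{3}\right)$)
$K{\left(r \right)} = -20 + 4 r^{2}$ ($K{\left(r \right)} = 4 \left(r r - 5\right) = 4 \left(r^{2} - 5\right) = 4 \left(-5 + r^{2}\right) = -20 + 4 r^{2}$)
$K{\left(V{\left(3,\left(-3 - 4\right) \left(2 - 1\right) \right)} \right)} \left(-36\right) \left(-42\right) = \left(-20 + 4 \left(2 \left(-3 - 4\right) \left(2 - 1\right) \left(3 + \left(\left(-3 - 4\right) \left(2 - 1\right)\right)^{3}\right)\right)^{2}\right) \left(-36\right) \left(-42\right) = \left(-20 + 4 \left(2 \left(\left(-7\right) 1\right) \left(3 + \left(\left(-7\right) 1\right)^{3}\right)\right)^{2}\right) \left(-36\right) \left(-42\right) = \left(-20 + 4 \left(2 \left(-7\right) \left(3 + \left(-7\right)^{3}\right)\right)^{2}\right) \left(-36\right) \left(-42\right) = \left(-20 + 4 \left(2 \left(-7\right) \left(3 - 343\right)\right)^{2}\right) \left(-36\right) \left(-42\right) = \left(-20 + 4 \left(2 \left(-7\right) \left(-340\right)\right)^{2}\right) \left(-36\right) \left(-42\right) = \left(-20 + 4 \cdot 4760^{2}\right) \left(-36\right) \left(-42\right) = \left(-20 + 4 \cdot 22657600\right) \left(-36\right) \left(-42\right) = \left(-20 + 90630400\right) \left(-36\right) \left(-42\right) = 90630380 \left(-36\right) \left(-42\right) = \left(-3262693680\right) \left(-42\right) = 137033134560$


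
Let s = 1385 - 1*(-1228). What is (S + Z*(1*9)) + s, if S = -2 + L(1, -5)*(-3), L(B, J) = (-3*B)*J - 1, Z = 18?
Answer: 2731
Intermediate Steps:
L(B, J) = -1 - 3*B*J (L(B, J) = -3*B*J - 1 = -1 - 3*B*J)
S = -44 (S = -2 + (-1 - 3*1*(-5))*(-3) = -2 + (-1 + 15)*(-3) = -2 + 14*(-3) = -2 - 42 = -44)
s = 2613 (s = 1385 + 1228 = 2613)
(S + Z*(1*9)) + s = (-44 + 18*(1*9)) + 2613 = (-44 + 18*9) + 2613 = (-44 + 162) + 2613 = 118 + 2613 = 2731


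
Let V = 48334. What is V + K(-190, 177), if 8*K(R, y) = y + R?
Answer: 386659/8 ≈ 48332.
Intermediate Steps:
K(R, y) = R/8 + y/8 (K(R, y) = (y + R)/8 = (R + y)/8 = R/8 + y/8)
V + K(-190, 177) = 48334 + ((1/8)*(-190) + (1/8)*177) = 48334 + (-95/4 + 177/8) = 48334 - 13/8 = 386659/8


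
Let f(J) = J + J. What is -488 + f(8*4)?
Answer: -424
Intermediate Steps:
f(J) = 2*J
-488 + f(8*4) = -488 + 2*(8*4) = -488 + 2*32 = -488 + 64 = -424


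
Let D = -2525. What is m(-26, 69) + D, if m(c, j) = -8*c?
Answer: -2317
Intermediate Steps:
m(-26, 69) + D = -8*(-26) - 2525 = 208 - 2525 = -2317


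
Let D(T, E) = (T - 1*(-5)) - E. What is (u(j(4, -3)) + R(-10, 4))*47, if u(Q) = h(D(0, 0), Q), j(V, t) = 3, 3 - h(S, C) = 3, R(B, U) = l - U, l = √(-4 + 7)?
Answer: -188 + 47*√3 ≈ -106.59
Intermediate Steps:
l = √3 ≈ 1.7320
D(T, E) = 5 + T - E (D(T, E) = (T + 5) - E = (5 + T) - E = 5 + T - E)
R(B, U) = √3 - U
h(S, C) = 0 (h(S, C) = 3 - 1*3 = 3 - 3 = 0)
u(Q) = 0
(u(j(4, -3)) + R(-10, 4))*47 = (0 + (√3 - 1*4))*47 = (0 + (√3 - 4))*47 = (0 + (-4 + √3))*47 = (-4 + √3)*47 = -188 + 47*√3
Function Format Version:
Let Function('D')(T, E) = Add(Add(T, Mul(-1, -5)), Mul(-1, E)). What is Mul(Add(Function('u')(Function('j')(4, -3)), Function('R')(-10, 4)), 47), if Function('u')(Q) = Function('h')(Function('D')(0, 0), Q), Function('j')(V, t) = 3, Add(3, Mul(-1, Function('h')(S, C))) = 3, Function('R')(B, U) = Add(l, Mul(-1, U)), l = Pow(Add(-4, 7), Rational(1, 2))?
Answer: Add(-188, Mul(47, Pow(3, Rational(1, 2)))) ≈ -106.59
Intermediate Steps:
l = Pow(3, Rational(1, 2)) ≈ 1.7320
Function('D')(T, E) = Add(5, T, Mul(-1, E)) (Function('D')(T, E) = Add(Add(T, 5), Mul(-1, E)) = Add(Add(5, T), Mul(-1, E)) = Add(5, T, Mul(-1, E)))
Function('R')(B, U) = Add(Pow(3, Rational(1, 2)), Mul(-1, U))
Function('h')(S, C) = 0 (Function('h')(S, C) = Add(3, Mul(-1, 3)) = Add(3, -3) = 0)
Function('u')(Q) = 0
Mul(Add(Function('u')(Function('j')(4, -3)), Function('R')(-10, 4)), 47) = Mul(Add(0, Add(Pow(3, Rational(1, 2)), Mul(-1, 4))), 47) = Mul(Add(0, Add(Pow(3, Rational(1, 2)), -4)), 47) = Mul(Add(0, Add(-4, Pow(3, Rational(1, 2)))), 47) = Mul(Add(-4, Pow(3, Rational(1, 2))), 47) = Add(-188, Mul(47, Pow(3, Rational(1, 2))))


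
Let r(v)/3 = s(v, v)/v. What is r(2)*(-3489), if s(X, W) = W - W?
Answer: 0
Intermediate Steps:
s(X, W) = 0
r(v) = 0 (r(v) = 3*(0/v) = 3*0 = 0)
r(2)*(-3489) = 0*(-3489) = 0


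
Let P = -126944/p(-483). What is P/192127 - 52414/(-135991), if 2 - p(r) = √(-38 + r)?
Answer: 5252299420442/13716959999925 - 126944*I*√521/100866675 ≈ 0.38291 - 0.028727*I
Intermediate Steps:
p(r) = 2 - √(-38 + r)
P = -126944/(2 - I*√521) (P = -126944/(2 - √(-38 - 483)) = -126944/(2 - √(-521)) = -126944/(2 - I*√521) ≈ -483.6 - 5519.1*I)
P/192127 - 52414/(-135991) = (-253888/525 - 126944*I*√521/525)/192127 - 52414/(-135991) = (-253888/525 - 126944*I*√521/525)*(1/192127) - 52414*(-1/135991) = (-253888/100866675 - 126944*I*√521/100866675) + 52414/135991 = 5252299420442/13716959999925 - 126944*I*√521/100866675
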